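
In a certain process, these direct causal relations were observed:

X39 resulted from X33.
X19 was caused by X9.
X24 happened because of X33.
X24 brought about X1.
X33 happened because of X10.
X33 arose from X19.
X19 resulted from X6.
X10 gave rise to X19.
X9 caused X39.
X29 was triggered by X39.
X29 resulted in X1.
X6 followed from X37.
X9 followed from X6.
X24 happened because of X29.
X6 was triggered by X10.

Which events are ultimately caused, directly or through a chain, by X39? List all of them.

Direct effects: X29.
2 steps out: X24, X1.
Not reachable from it: X10, X37, X6, X9, X19, X33.

X1, X24, X29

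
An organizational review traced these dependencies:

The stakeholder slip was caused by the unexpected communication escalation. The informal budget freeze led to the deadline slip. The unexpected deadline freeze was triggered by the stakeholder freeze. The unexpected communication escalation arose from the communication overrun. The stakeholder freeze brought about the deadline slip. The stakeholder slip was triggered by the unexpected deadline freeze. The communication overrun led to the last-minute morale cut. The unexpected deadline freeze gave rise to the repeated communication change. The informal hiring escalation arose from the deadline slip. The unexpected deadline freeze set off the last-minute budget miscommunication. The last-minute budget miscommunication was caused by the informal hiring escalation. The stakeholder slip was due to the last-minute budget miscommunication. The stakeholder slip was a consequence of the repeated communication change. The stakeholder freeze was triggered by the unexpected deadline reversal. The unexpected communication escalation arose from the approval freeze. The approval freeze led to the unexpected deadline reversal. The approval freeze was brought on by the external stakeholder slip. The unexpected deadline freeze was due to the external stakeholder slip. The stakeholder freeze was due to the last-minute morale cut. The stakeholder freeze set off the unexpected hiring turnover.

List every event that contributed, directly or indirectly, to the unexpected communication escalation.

Immediate causes of the unexpected communication escalation: the communication overrun, the approval freeze.
Further upstream: the external stakeholder slip.

the approval freeze, the communication overrun, the external stakeholder slip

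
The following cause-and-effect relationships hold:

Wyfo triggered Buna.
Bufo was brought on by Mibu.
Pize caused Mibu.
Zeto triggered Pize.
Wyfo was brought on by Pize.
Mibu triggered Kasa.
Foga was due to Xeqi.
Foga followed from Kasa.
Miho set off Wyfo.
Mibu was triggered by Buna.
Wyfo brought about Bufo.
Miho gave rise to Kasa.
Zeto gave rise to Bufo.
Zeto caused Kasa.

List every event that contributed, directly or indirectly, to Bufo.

Buna, Mibu, Miho, Pize, Wyfo, Zeto

Immediate causes of Bufo: Zeto, Wyfo, Mibu.
Further upstream: Pize, Miho, Buna.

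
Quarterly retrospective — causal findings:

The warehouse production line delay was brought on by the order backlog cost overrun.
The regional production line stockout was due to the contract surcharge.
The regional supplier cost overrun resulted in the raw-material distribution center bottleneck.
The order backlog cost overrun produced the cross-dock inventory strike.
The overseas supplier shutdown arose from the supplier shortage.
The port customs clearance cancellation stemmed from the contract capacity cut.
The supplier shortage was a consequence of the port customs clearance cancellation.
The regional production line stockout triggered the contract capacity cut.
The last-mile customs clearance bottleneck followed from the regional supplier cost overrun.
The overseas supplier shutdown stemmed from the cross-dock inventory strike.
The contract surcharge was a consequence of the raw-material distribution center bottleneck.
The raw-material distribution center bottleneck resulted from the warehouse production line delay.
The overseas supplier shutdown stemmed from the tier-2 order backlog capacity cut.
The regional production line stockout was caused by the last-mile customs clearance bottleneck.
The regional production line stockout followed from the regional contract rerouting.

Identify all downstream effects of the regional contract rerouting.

Direct effects: the regional production line stockout.
2 steps out: the contract capacity cut.
3 steps out: the port customs clearance cancellation.
4 steps out: the supplier shortage.
5 steps out: the overseas supplier shutdown.
Not reachable from it: the order backlog cost overrun, the warehouse production line delay, the regional supplier cost overrun, the cross-dock inventory strike, the raw-material distribution center bottleneck, the contract surcharge, the last-mile customs clearance bottleneck, the tier-2 order backlog capacity cut.

the contract capacity cut, the overseas supplier shutdown, the port customs clearance cancellation, the regional production line stockout, the supplier shortage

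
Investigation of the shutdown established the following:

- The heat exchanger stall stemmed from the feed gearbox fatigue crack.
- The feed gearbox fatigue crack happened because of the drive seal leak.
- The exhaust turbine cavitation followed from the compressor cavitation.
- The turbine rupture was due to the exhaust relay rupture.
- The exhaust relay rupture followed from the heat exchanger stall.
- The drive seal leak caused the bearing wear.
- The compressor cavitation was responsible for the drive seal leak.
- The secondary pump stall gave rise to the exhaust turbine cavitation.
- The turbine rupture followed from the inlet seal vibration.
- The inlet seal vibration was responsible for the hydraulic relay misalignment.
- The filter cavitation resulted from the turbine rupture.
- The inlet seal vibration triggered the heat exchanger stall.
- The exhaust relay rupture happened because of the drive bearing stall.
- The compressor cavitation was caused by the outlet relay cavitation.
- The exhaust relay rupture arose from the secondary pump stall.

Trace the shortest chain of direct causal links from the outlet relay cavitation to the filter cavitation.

the outlet relay cavitation → the compressor cavitation → the drive seal leak → the feed gearbox fatigue crack → the heat exchanger stall → the exhaust relay rupture → the turbine rupture → the filter cavitation

the outlet relay cavitation → the compressor cavitation
the compressor cavitation → the drive seal leak
the drive seal leak → the feed gearbox fatigue crack
the feed gearbox fatigue crack → the heat exchanger stall
the heat exchanger stall → the exhaust relay rupture
the exhaust relay rupture → the turbine rupture
the turbine rupture → the filter cavitation
Length: 7 steps.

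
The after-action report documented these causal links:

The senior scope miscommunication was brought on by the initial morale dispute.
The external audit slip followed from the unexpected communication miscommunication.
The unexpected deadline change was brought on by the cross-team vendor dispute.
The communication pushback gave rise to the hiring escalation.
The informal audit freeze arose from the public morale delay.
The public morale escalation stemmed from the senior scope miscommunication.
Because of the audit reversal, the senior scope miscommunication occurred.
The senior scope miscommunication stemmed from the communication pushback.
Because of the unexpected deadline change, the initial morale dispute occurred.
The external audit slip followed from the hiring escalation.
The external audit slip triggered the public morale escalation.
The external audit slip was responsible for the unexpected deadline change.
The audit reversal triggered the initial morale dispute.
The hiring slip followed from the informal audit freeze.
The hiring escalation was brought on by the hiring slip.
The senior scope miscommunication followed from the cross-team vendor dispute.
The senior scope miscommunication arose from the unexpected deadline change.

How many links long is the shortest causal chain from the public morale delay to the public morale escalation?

Shortest chain: the public morale delay → the informal audit freeze → the hiring slip → the hiring escalation → the external audit slip → the public morale escalation.

5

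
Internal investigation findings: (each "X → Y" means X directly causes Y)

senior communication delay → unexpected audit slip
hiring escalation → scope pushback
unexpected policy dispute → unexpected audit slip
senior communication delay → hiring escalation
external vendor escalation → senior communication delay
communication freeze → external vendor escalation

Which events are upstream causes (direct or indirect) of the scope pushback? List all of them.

the communication freeze, the external vendor escalation, the hiring escalation, the senior communication delay

Immediate cause of the scope pushback: the hiring escalation.
Further upstream: the communication freeze, the external vendor escalation, the senior communication delay.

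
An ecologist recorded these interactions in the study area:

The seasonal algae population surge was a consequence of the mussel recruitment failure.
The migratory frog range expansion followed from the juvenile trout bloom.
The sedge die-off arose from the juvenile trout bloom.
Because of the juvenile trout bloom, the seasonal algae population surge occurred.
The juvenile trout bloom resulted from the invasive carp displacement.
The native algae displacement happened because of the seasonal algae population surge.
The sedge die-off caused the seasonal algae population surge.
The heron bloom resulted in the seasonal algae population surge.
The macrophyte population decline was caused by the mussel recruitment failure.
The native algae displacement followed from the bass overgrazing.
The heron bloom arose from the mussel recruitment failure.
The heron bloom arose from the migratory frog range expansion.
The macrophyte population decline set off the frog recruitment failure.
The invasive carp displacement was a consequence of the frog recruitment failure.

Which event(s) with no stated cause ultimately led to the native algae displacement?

the bass overgrazing, the mussel recruitment failure

Tracing upstream from the native algae displacement: the native algae displacement ← the bass overgrazing.
A separate upstream branch: the native algae displacement ← the seasonal algae population surge ← the mussel recruitment failure.
Each of those chain origins has no stated cause.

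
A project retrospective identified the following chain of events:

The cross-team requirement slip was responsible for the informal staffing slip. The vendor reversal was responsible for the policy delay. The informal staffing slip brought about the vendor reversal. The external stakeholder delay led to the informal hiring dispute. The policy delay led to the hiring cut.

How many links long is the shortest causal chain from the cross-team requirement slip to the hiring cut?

Shortest chain: the cross-team requirement slip → the informal staffing slip → the vendor reversal → the policy delay → the hiring cut.

4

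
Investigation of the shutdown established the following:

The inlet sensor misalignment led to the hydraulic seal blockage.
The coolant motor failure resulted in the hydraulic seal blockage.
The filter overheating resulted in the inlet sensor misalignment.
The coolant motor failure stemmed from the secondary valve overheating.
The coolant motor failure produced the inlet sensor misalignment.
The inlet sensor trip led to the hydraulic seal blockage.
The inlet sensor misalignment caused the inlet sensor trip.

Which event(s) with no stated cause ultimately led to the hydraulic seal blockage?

Tracing upstream from the hydraulic seal blockage: the hydraulic seal blockage ← the coolant motor failure ← the secondary valve overheating.
A separate upstream branch: the hydraulic seal blockage ← the inlet sensor misalignment ← the filter overheating.
Each of those chain origins has no stated cause.

the filter overheating, the secondary valve overheating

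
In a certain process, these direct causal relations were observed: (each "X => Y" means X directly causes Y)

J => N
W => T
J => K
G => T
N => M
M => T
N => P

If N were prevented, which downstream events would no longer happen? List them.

Downstream of N: M, P, T.
Of those, still caused via another path: T.
The remainder have no surviving cause.

M, P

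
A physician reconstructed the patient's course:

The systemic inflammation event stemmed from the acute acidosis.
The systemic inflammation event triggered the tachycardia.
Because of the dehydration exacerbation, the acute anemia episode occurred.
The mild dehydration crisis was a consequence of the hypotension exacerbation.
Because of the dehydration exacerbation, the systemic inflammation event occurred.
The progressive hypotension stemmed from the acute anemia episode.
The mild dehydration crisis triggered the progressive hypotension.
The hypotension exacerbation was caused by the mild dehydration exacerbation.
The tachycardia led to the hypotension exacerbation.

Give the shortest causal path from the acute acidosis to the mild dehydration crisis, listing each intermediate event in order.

the acute acidosis → the systemic inflammation event
the systemic inflammation event → the tachycardia
the tachycardia → the hypotension exacerbation
the hypotension exacerbation → the mild dehydration crisis
Length: 4 steps.

the acute acidosis → the systemic inflammation event → the tachycardia → the hypotension exacerbation → the mild dehydration crisis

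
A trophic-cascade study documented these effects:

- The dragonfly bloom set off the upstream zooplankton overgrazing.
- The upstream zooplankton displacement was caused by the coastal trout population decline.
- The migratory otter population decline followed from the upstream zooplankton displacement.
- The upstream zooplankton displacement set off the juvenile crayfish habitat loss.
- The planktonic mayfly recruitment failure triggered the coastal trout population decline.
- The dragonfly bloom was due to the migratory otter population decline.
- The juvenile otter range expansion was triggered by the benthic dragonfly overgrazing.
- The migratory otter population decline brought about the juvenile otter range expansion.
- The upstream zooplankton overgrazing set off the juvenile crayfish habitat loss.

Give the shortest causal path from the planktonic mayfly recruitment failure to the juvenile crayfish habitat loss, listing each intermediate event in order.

the planktonic mayfly recruitment failure → the coastal trout population decline
the coastal trout population decline → the upstream zooplankton displacement
the upstream zooplankton displacement → the juvenile crayfish habitat loss
Length: 3 steps.

the planktonic mayfly recruitment failure → the coastal trout population decline → the upstream zooplankton displacement → the juvenile crayfish habitat loss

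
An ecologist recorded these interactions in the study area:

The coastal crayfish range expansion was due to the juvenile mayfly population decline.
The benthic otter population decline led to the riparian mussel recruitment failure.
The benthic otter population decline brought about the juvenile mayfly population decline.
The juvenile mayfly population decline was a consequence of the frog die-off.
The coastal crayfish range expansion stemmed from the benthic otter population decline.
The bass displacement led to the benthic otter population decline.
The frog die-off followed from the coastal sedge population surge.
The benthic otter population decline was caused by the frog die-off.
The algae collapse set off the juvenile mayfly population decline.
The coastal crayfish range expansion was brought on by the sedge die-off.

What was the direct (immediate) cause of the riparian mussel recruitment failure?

the benthic otter population decline

Upstream contributors include the coastal sedge population surge, the frog die-off, the bass displacement, but only the benthic otter population decline feeds directly into the riparian mussel recruitment failure.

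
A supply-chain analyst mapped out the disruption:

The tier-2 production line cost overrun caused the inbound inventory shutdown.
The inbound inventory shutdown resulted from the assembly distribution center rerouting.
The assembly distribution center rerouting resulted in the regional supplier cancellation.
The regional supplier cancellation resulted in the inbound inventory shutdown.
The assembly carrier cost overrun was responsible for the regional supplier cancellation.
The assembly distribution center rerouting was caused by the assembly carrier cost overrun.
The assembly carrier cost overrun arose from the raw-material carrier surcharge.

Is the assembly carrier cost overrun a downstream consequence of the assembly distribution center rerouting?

The assembly distribution center rerouting leads to the regional supplier cancellation, the inbound inventory shutdown; the assembly carrier cost overrun is not among them.

No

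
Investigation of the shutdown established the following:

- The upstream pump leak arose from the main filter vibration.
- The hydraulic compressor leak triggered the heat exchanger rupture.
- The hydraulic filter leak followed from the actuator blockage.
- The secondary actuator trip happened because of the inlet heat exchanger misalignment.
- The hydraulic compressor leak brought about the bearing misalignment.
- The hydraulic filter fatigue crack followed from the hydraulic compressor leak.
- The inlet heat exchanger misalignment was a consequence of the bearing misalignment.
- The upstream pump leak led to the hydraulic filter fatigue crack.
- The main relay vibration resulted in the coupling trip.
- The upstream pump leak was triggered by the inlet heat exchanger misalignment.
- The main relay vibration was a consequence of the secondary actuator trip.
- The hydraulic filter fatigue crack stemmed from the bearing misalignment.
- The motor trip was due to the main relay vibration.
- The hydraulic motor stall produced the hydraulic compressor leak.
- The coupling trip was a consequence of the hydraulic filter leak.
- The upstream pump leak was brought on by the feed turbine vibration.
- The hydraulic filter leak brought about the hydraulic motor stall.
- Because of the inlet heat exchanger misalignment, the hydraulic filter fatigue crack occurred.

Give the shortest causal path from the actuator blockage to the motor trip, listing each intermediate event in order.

the actuator blockage → the hydraulic filter leak → the hydraulic motor stall → the hydraulic compressor leak → the bearing misalignment → the inlet heat exchanger misalignment → the secondary actuator trip → the main relay vibration → the motor trip

the actuator blockage → the hydraulic filter leak
the hydraulic filter leak → the hydraulic motor stall
the hydraulic motor stall → the hydraulic compressor leak
the hydraulic compressor leak → the bearing misalignment
the bearing misalignment → the inlet heat exchanger misalignment
the inlet heat exchanger misalignment → the secondary actuator trip
the secondary actuator trip → the main relay vibration
the main relay vibration → the motor trip
Length: 8 steps.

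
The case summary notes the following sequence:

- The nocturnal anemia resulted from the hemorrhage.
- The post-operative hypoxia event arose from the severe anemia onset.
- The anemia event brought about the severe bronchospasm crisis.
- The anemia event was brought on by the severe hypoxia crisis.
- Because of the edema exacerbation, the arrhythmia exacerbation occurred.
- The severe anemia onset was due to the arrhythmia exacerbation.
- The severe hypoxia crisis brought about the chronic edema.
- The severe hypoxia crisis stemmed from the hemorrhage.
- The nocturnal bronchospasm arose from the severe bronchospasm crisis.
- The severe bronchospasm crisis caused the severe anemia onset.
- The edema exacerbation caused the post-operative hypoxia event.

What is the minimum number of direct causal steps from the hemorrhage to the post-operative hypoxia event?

5

Shortest chain: the hemorrhage → the severe hypoxia crisis → the anemia event → the severe bronchospasm crisis → the severe anemia onset → the post-operative hypoxia event.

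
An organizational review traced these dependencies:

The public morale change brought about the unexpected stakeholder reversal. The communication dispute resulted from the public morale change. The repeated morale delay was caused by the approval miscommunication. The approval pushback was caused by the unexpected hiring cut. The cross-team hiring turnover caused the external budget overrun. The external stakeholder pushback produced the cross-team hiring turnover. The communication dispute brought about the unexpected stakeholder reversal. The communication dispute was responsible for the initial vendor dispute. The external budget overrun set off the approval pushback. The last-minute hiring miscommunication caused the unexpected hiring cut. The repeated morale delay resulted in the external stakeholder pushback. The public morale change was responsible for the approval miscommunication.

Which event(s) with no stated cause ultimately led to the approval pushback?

the last-minute hiring miscommunication, the public morale change

Tracing upstream from the approval pushback: the approval pushback ← the external budget overrun ← the cross-team hiring turnover ← the external stakeholder pushback ← the repeated morale delay ← the approval miscommunication ← the public morale change.
A separate upstream branch: the approval pushback ← the unexpected hiring cut ← the last-minute hiring miscommunication.
Each of those chain origins has no stated cause.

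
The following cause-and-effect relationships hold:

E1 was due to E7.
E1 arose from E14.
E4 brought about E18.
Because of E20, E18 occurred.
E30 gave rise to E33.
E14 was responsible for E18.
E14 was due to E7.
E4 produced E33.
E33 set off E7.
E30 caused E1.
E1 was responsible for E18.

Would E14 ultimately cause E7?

No

E14 leads to E1, E18; E7 is not among them.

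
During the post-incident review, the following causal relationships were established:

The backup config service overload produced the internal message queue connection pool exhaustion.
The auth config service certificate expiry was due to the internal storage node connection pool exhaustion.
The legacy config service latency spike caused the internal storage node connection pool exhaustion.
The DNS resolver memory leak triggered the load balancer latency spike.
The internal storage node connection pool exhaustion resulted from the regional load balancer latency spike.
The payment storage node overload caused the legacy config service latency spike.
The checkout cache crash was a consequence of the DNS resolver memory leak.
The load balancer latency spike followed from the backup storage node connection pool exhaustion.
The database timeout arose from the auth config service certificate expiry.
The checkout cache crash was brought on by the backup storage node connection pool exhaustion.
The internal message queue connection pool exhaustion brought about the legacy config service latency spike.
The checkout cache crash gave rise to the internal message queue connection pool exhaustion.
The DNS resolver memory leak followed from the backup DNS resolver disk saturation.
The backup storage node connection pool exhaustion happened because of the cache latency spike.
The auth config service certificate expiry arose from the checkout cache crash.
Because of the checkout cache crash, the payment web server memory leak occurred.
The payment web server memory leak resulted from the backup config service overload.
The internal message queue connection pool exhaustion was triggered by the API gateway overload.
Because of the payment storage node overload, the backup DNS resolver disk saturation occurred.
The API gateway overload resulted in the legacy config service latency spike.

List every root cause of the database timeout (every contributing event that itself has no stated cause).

Tracing upstream from the database timeout: the database timeout ← the auth config service certificate expiry ← the checkout cache crash ← the backup storage node connection pool exhaustion ← the cache latency spike.
A separate upstream branch: the database timeout ← the auth config service certificate expiry ← the internal storage node connection pool exhaustion ← the legacy config service latency spike ← the payment storage node overload.
A separate upstream branch: the database timeout ← the auth config service certificate expiry ← the internal storage node connection pool exhaustion ← the legacy config service latency spike ← the internal message queue connection pool exhaustion ← the backup config service overload.
A separate upstream branch: the database timeout ← the auth config service certificate expiry ← the internal storage node connection pool exhaustion ← the legacy config service latency spike ← the API gateway overload.
A separate upstream branch: the database timeout ← the auth config service certificate expiry ← the internal storage node connection pool exhaustion ← the regional load balancer latency spike.
Each of those chain origins has no stated cause.

the API gateway overload, the backup config service overload, the cache latency spike, the payment storage node overload, the regional load balancer latency spike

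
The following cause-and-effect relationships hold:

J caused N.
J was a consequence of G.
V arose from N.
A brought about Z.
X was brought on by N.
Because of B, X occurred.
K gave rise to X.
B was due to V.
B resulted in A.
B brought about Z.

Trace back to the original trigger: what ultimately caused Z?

Tracing upstream from Z: Z ← B ← V ← N ← J ← G.
G has no stated cause, so it is the root.

G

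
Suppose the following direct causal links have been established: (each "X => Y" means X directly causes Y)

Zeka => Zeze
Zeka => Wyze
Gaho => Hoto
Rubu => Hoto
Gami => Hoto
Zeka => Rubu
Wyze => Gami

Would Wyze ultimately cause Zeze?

No

Wyze leads to Gami, Hoto; Zeze is not among them.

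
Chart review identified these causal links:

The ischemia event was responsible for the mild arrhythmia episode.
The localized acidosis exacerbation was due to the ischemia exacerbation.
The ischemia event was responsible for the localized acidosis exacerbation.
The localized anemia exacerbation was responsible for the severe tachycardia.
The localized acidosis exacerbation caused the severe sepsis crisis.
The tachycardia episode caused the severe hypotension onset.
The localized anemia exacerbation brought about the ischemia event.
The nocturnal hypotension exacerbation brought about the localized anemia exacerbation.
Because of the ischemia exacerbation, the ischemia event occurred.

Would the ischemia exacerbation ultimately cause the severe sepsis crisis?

There is a causal chain: the ischemia exacerbation → the localized acidosis exacerbation → the severe sepsis crisis.

Yes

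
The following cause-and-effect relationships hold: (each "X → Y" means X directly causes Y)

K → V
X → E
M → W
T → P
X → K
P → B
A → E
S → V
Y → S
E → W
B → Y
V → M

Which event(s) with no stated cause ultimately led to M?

Tracing upstream from M: M ← V ← K ← X.
A separate upstream branch: M ← V ← S ← Y ← B ← P ← T.
Each of those chain origins has no stated cause.

T, X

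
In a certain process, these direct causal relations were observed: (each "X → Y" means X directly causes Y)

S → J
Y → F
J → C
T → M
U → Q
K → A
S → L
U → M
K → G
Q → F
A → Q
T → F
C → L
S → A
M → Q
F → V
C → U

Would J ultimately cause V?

There is a causal chain: J → C → U → Q → F → V.

Yes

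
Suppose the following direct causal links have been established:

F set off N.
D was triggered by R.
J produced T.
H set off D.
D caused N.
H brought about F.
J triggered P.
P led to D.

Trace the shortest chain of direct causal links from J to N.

J → P
P → D
D → N
Length: 3 steps.

J → P → D → N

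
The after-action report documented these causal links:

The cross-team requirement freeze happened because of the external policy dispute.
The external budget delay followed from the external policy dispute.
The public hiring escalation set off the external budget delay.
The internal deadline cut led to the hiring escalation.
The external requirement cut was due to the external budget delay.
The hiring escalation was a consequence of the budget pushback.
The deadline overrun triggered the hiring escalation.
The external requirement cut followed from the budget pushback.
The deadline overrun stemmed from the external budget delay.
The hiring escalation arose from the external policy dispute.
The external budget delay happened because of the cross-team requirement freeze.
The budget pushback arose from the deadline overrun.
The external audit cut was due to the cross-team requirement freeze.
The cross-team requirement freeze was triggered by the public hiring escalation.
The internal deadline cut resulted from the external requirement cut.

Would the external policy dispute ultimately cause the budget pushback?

Yes

There is a causal chain: the external policy dispute → the external budget delay → the deadline overrun → the budget pushback.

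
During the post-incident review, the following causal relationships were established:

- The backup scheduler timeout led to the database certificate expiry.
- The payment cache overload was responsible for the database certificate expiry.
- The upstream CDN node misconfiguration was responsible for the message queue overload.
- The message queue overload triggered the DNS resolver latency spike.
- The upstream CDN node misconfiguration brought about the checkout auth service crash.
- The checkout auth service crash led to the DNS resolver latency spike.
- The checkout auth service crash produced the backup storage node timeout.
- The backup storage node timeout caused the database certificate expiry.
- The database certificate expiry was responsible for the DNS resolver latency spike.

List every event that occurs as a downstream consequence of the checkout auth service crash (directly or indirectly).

Direct effects: the backup storage node timeout, the DNS resolver latency spike.
2 steps out: the database certificate expiry.
Not reachable from it: the backup scheduler timeout, the upstream CDN node misconfiguration, the payment cache overload, the message queue overload.

the DNS resolver latency spike, the backup storage node timeout, the database certificate expiry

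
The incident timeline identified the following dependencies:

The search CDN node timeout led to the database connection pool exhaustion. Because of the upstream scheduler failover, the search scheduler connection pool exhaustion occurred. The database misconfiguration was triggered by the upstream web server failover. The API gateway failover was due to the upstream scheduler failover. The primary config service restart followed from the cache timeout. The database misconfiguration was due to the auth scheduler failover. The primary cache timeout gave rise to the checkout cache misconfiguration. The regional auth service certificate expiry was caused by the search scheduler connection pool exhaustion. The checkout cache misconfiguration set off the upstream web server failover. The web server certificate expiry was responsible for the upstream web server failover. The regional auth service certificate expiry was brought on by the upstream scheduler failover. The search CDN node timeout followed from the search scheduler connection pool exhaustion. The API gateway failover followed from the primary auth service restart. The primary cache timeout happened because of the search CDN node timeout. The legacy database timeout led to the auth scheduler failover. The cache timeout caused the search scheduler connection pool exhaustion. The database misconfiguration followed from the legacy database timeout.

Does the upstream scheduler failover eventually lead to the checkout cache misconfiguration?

There is a causal chain: the upstream scheduler failover → the search scheduler connection pool exhaustion → the search CDN node timeout → the primary cache timeout → the checkout cache misconfiguration.

Yes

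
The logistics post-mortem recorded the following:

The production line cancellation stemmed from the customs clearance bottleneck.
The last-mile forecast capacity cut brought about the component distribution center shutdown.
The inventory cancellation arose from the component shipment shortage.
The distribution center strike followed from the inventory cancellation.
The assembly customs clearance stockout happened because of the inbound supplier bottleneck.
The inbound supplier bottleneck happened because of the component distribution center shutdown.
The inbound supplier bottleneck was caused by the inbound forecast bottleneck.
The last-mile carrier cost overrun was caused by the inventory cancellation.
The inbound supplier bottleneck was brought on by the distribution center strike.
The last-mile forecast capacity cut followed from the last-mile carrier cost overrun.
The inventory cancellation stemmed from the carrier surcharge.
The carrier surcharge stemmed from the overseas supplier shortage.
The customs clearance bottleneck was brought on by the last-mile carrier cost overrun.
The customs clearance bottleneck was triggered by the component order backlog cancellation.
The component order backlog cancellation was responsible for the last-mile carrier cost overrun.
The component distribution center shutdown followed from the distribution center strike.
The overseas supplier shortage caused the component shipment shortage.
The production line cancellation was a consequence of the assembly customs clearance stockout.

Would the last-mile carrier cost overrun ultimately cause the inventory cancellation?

The last-mile carrier cost overrun leads to the last-mile forecast capacity cut, the component distribution center shutdown, the inbound supplier bottleneck, the assembly customs clearance stockout, the customs clearance bottleneck, the production line cancellation; the inventory cancellation is not among them.

No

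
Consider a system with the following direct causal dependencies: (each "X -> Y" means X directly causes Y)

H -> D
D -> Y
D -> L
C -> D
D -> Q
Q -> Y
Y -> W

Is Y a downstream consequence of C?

There is a causal chain: C → D → Y.

Yes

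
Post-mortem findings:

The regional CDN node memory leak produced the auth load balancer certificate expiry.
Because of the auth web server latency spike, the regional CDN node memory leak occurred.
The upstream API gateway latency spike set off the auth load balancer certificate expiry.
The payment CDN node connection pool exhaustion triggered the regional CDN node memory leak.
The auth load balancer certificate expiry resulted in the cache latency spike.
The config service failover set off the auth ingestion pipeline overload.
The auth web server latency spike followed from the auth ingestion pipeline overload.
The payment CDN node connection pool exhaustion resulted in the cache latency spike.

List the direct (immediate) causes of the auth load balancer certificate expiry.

the regional CDN node memory leak, the upstream API gateway latency spike

Upstream contributors include the payment CDN node connection pool exhaustion, the config service failover, the auth ingestion pipeline overload, the auth web server latency spike, but only the regional CDN node memory leak, the upstream API gateway latency spike feed directly into the auth load balancer certificate expiry.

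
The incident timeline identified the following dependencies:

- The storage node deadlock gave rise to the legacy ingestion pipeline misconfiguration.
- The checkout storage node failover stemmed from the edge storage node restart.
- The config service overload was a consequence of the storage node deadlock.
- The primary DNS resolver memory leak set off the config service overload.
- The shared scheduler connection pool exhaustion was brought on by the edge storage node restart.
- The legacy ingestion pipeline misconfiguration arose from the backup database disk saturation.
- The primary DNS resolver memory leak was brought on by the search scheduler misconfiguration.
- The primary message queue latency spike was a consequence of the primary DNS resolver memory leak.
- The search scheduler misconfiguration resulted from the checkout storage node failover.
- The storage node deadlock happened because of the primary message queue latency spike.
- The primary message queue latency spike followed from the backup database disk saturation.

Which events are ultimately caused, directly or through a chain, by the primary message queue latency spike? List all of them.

Direct effects: the storage node deadlock.
2 steps out: the config service overload, the legacy ingestion pipeline misconfiguration.
Not reachable from it: the edge storage node restart, the backup database disk saturation, the checkout storage node failover, the search scheduler misconfiguration, the primary DNS resolver memory leak, the shared scheduler connection pool exhaustion.

the config service overload, the legacy ingestion pipeline misconfiguration, the storage node deadlock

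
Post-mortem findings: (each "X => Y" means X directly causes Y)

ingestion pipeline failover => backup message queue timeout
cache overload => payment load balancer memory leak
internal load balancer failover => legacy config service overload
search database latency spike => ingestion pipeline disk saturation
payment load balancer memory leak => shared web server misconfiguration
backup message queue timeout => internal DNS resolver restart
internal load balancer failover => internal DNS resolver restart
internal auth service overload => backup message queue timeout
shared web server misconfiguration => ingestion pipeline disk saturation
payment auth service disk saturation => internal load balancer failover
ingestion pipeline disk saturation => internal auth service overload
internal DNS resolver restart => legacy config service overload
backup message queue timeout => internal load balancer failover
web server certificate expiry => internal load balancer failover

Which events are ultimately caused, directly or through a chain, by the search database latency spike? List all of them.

Direct effects: the ingestion pipeline disk saturation.
2 steps out: the internal auth service overload.
3 steps out: the backup message queue timeout.
4 steps out: the internal load balancer failover, the internal DNS resolver restart.
5 steps out: the legacy config service overload.
Not reachable from it: the cache overload, the payment load balancer memory leak, the payment auth service disk saturation, the shared web server misconfiguration, the ingestion pipeline failover, the web server certificate expiry.

the backup message queue timeout, the ingestion pipeline disk saturation, the internal DNS resolver restart, the internal auth service overload, the internal load balancer failover, the legacy config service overload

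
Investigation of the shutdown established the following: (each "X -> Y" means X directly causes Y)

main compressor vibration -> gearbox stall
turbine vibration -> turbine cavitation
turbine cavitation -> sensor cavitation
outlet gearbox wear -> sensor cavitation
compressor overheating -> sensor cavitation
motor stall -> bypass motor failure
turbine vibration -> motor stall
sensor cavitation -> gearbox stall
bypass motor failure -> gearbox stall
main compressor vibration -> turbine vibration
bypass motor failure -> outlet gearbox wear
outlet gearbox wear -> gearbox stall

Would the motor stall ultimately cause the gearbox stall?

There is a causal chain: the motor stall → the bypass motor failure → the gearbox stall.

Yes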